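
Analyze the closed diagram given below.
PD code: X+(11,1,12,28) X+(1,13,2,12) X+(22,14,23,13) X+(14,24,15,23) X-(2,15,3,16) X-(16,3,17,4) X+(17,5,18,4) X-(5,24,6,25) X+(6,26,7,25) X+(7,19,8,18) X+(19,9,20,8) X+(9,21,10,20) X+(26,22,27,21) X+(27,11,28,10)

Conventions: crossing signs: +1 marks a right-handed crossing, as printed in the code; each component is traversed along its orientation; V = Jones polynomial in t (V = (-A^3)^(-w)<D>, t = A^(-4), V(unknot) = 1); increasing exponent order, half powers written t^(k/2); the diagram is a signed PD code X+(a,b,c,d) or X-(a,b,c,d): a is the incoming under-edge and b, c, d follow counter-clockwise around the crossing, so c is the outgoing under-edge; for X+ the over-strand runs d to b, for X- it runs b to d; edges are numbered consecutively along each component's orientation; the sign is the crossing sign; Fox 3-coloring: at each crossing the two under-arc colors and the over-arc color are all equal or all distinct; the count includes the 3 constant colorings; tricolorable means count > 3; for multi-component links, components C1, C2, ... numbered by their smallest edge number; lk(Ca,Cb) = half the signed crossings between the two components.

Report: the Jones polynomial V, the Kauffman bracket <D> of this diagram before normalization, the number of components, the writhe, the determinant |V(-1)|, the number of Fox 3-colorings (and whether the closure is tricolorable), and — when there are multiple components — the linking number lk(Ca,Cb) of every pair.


Jones polynomial: V(t) = t^3 + t^5 - t^8
<D> = -A^-8 + A^4 + A^12; writhe +8
components 1, writhe +8 (14 crossings)
3-colorings: 9 of 3^14, det 3 — tricolorable
note: V spans 5 powers of t: at least 5 crossings in any diagram


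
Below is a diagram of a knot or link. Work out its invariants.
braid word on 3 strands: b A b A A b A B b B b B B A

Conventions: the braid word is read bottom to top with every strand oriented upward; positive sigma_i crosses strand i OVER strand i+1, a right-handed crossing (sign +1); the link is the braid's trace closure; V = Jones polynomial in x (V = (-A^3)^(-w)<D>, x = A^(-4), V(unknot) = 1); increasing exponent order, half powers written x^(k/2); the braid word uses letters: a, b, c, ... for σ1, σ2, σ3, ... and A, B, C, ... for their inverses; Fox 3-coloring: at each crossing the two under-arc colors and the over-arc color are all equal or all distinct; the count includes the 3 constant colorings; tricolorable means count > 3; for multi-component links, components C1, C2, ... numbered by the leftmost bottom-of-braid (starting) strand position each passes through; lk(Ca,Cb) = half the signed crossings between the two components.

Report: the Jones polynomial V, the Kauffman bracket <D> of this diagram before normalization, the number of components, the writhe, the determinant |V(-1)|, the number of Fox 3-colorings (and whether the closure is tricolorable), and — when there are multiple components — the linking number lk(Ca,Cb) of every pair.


Jones polynomial: V(x) = -x^-8 + 2x^-7 - 3x^-6 + 4x^-5 - 5x^-4 + 5x^-3 - 3x^-2 + 3x^-1 - 1
<D> = -A^-12 + 3A^-8 - 3A^-4 + 5 - 5A^4 + 4A^8 - 3A^12 + 2A^16 - A^20; writhe -4
components 1, writhe -4 (14 crossings)
3-colorings: 9 of 3^14, det 27 — tricolorable
note: det 27 = |V(-1)|; divisible by 3, so tricolorable


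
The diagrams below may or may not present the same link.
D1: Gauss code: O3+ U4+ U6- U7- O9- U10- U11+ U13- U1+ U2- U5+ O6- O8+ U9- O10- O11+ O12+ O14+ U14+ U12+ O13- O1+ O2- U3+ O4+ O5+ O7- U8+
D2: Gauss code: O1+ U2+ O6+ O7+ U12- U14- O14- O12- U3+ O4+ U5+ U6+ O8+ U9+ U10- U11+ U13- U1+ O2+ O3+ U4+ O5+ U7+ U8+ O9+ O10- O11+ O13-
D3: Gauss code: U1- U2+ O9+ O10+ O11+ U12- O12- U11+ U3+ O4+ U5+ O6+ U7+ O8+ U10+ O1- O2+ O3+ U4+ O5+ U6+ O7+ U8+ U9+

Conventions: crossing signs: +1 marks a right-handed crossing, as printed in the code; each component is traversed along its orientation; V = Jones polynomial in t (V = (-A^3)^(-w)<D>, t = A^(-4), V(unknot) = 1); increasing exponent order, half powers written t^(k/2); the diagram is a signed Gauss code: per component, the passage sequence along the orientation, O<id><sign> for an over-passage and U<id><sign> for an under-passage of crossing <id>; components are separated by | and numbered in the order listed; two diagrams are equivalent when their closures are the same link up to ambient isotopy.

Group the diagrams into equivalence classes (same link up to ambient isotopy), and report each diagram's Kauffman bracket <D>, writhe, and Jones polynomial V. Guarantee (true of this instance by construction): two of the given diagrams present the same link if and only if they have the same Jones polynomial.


classes: {D1} | {D2, D3}
V(D1) = -t^-3 + 2t^-2 - 2t^-1 + 3 - 2t + 2t^2 - t^3  [14 crossings, <D> = -A^-6 + 2A^-2 - 2A^2 + 3A^6 - 2A^10 + 2A^14 - A^18, w = +2]
V(D2) = t^3 + t^5 - t^6 + t^7 - t^8 + t^9 - t^10  [14 crossings, <D> = -A^-22 + A^-18 - A^-14 + A^-10 - A^-6 + A^-2 + A^6, w = +6]
V(D3) = t^3 + t^5 - t^6 + t^7 - t^8 + t^9 - t^10  [12 crossings, <D> = -A^-16 + A^-12 - A^-8 + A^-4 - 1 + A^4 + A^12, w = +8]
note: V(t) takes 2 values over 3 diagrams, fixing the grouping


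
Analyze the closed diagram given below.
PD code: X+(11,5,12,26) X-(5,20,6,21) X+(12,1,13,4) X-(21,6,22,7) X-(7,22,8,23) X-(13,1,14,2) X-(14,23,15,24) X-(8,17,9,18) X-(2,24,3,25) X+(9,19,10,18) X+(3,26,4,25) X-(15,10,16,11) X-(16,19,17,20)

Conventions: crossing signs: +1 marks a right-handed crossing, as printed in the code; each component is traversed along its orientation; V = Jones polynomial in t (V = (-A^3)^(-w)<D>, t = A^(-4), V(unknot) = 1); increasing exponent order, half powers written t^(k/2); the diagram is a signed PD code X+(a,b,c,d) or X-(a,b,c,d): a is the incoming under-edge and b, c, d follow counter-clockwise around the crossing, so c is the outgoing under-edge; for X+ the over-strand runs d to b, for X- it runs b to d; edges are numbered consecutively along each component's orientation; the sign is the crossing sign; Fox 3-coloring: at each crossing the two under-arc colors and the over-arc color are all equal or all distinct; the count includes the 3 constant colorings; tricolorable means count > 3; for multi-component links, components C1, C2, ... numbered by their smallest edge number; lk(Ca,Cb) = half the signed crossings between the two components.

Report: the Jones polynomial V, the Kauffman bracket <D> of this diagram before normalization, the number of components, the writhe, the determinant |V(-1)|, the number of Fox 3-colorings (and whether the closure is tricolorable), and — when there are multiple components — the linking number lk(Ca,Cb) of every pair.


V = t^(-9/2) - t^(-5/2) - t^(-3/2) - t^(-1/2)
<D> = A^-13 + A^-9 + A^-5 - A^3 (w = -5)
2 components over 13 crossings, w = -5
lk(C1,C2): 0
27 Fox colorings among 3^13, |V(-1)| = 0: tricolorable
why: the span of V is 4, within the link bound 13 + 2 - 1


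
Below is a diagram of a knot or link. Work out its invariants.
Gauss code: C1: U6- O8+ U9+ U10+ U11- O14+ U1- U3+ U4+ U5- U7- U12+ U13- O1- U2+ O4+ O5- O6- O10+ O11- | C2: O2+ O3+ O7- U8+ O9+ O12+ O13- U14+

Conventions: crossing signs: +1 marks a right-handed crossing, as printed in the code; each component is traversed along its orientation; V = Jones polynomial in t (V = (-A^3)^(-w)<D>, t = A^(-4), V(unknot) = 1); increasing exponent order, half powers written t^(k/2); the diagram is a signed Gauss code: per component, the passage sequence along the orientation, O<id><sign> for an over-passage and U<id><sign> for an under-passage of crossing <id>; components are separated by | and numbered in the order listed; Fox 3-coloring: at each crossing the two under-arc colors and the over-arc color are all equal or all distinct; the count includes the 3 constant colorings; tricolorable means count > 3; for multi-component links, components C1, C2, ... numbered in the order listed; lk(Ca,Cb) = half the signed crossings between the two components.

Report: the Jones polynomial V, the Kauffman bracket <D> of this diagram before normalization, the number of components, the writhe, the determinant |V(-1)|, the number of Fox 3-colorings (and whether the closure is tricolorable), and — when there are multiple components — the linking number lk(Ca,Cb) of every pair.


V = -t^(3/2) - t^(7/2) + t^(9/2) - t^(11/2)
<D> = -A^-16 + A^-12 - A^-8 - 1 (w = +2)
2 components over 14 crossings, w = +2
lk(C1,C2): +2
3 Fox colorings among 3^14, |V(-1)| = 4: not tricolorable
why: the 1 component pair carries total linking +2


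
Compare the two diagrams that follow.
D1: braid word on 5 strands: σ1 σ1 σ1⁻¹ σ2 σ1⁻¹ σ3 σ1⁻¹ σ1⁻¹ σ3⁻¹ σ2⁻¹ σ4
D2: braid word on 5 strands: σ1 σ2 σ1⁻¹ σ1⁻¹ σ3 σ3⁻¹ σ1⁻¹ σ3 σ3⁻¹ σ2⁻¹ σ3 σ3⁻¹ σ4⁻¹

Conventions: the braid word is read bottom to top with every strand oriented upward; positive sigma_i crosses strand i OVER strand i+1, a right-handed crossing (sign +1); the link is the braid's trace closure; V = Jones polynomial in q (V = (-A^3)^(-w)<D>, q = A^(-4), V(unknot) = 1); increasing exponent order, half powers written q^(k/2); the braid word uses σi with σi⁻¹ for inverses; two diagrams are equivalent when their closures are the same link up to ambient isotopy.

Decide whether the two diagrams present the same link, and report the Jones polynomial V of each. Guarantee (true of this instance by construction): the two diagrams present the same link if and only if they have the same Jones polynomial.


equivalent: yes
D1 (bracket A^-1 + A^3 + A^7 - A^15; 11 crossings at w = -1): V = q^(-9/2) - q^(-5/2) - q^(-3/2) - q^(-1/2)
V(D2) = q^(-9/2) - q^(-5/2) - q^(-3/2) - q^(-1/2)  [13 crossings, <D> = A^-7 + A^-3 + A - A^9, w = -3]
observation: Markov moves rewrite D1 (11 crossings) into D2 (13)


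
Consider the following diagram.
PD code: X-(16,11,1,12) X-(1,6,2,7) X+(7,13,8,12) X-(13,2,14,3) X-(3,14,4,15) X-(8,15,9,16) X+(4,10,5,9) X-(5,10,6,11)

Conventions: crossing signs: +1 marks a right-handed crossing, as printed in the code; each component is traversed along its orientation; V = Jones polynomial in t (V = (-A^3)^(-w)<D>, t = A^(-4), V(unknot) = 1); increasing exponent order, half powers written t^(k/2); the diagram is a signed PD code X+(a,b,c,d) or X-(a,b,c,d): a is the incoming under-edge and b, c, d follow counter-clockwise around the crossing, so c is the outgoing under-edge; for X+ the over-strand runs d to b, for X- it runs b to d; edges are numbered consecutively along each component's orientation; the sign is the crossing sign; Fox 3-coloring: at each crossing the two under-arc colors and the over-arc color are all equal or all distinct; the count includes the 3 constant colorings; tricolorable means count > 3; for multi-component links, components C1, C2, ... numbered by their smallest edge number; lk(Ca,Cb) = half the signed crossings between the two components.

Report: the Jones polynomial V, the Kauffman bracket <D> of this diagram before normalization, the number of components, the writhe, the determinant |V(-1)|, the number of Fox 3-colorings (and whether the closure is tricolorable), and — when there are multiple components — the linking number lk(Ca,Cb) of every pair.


V(t) = -t^-6 + t^-5 - t^-4 + 2t^-3 - t^-2 + t^-1
bracket: A^-8 - A^-4 + 2 - A^4 + A^8 - A^12, w = -4
1 component, writhe -4, over 8 crossings
det 7, colorings 3 of 3^8 — not tricolorable
observation: w = -4 (over 8 crossings) is diagram-only; (-A^3)^(4) removes it from V


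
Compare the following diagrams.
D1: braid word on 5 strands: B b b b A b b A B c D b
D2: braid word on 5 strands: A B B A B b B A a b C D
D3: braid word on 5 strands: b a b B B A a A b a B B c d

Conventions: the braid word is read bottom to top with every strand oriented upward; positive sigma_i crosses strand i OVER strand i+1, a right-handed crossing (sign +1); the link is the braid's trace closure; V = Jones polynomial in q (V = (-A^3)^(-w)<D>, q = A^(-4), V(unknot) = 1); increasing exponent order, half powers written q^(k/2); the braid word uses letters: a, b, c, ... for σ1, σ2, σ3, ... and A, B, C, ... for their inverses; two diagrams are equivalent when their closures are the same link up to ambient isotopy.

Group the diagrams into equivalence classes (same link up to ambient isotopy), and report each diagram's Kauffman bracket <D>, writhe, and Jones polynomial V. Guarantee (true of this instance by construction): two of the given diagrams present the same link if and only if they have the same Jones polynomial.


equivalence classes: {D1} | {D2} | {D3}
D1 (bracket A^-14 - 2A^-10 + 3A^-6 - A^-2 + 3A^2 - A^6 + A^10; 12 crossings at w = +2): V = q^-1 - 1 + 3q - q^2 + 3q^3 - 2q^4 + q^5
D2 (bracket A^-14 + 2A^-6 + A^2; 12 crossings at w = -6): V = q^-5 + 2q^-3 + q^-1
V(D3) = q^-2 + 2 + q^2  (w +2, c 14, <D> = A^-2 + 2A^6 + A^14)
observation: 3 classes among 3 diagrams; unequal V(q) rules out equality


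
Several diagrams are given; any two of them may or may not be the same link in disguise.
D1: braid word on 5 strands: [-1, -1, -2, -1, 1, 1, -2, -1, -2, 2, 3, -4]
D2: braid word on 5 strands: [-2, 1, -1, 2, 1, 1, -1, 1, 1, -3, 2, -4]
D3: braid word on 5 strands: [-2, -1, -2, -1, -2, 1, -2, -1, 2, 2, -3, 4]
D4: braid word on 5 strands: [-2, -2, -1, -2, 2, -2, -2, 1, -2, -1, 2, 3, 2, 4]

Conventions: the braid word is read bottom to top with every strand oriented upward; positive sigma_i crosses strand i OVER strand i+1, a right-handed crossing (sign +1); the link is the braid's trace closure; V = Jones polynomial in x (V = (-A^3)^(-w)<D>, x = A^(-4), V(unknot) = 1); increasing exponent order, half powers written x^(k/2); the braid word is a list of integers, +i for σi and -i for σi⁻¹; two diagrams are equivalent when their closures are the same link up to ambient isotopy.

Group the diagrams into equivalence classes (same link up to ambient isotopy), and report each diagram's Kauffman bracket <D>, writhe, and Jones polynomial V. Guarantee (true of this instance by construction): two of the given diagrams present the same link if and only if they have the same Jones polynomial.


grouping into links: {D1, D3, D4} | {D2}
V(D1) = -x^-6 + x^-5 - x^-4 + 2x^-3 - x^-2 + x^-1  (w -4, c 12, <D> = A^-8 - A^-4 + 2 - A^4 + A^8 - A^12)
V(D2) = x + x^3 - x^4  [12 crossings, <D> = -A^-10 + A^-6 + A^2, w = +2]
D3 (bracket A^-8 - A^-4 + 2 - A^4 + A^8 - A^12; 12 crossings at w = -4): V = -x^-6 + x^-5 - x^-4 + 2x^-3 - x^-2 + x^-1
D4 (bracket A^-2 - A^2 + 2A^6 - A^10 + A^14 - A^18; 14 crossings at w = -2): V = -x^-6 + x^-5 - x^-4 + 2x^-3 - x^-2 + x^-1
key observation: 2 values of V(x) split the 4 diagrams


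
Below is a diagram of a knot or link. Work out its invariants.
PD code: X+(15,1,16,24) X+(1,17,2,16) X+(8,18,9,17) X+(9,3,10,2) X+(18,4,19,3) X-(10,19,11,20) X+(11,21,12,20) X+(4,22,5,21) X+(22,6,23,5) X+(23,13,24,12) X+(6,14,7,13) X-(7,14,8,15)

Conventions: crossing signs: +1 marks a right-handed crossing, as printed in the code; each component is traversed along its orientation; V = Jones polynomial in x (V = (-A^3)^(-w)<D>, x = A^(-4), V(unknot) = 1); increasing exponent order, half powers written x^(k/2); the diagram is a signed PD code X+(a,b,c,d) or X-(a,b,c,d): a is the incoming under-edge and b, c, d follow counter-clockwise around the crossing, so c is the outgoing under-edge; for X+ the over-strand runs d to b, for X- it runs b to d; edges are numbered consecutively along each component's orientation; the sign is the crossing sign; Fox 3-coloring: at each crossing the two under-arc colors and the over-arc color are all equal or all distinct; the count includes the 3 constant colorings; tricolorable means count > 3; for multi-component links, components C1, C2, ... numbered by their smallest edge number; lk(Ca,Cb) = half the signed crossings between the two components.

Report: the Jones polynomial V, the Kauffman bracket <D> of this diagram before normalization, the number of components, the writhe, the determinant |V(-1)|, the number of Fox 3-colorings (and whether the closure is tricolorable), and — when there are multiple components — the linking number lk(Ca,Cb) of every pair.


V = x^3 + x^5 - x^6 + x^7 - x^8 + x^9 - x^10
<D> = -A^-16 + A^-12 - A^-8 + A^-4 - 1 + A^4 + A^12 (w = +8)
1 component over 12 crossings, w = +8
3 Fox colorings among 3^12, |V(-1)| = 7: not tricolorable
why: w = +8 shifts under R1 moves; the (-A^3)^(-8) factor cancels that in V


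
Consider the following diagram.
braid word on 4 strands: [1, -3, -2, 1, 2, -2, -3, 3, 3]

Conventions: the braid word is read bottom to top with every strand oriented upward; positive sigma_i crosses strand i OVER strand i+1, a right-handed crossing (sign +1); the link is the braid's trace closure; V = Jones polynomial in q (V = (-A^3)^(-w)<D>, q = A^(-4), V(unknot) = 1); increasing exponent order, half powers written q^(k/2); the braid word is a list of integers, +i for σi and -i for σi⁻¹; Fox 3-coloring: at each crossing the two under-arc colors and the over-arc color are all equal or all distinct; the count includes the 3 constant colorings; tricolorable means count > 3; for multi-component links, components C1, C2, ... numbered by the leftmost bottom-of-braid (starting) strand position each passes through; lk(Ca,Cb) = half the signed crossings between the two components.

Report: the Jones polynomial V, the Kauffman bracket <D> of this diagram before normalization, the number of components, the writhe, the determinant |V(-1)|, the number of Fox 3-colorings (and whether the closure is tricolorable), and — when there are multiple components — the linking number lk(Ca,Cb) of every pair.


V = 1 + q + q^2 + q^3
<D> = -A^-9 - A^-5 - A^-1 - A^3 (w = +1)
3 components over 9 crossings, w = +1
lk(C1,C2): +1
lk(C1,C3) = 0
linking number lk(C2,C3) = 0
9 Fox colorings among 3^9, |V(-1)| = 0: tricolorable
why: span 3 respects span(V) <= c + mu - 1 = 11 for this 3-component diagram


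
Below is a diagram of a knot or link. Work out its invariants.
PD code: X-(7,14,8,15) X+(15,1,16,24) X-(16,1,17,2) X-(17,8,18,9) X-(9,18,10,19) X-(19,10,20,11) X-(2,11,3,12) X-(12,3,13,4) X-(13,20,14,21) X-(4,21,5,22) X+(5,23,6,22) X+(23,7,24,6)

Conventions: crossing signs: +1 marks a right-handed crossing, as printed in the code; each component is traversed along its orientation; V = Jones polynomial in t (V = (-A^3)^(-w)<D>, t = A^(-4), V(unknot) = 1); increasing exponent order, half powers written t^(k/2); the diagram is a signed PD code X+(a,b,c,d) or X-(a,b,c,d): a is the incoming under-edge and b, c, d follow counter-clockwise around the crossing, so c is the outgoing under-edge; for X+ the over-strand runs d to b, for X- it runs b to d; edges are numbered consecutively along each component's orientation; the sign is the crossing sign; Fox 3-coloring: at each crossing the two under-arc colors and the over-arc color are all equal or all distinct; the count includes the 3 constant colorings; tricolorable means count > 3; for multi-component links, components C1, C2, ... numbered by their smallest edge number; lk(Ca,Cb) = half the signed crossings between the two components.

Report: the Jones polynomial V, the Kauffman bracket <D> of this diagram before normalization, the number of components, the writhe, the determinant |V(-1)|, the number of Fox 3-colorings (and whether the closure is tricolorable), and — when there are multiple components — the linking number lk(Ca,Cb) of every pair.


Jones polynomial: V(t) = -t^-9 + t^-8 - 2t^-7 + 3t^-6 - 2t^-5 + 2t^-4 - t^-3 + t^-2
<D> = A^-10 - A^-6 + 2A^-2 - 2A^2 + 3A^6 - 2A^10 + A^14 - A^18; writhe -6
components 1, writhe -6 (12 crossings)
3-colorings: 3 of 3^12, det 13 — not tricolorable
note: V spans 7 powers of t: at least 7 crossings in any diagram


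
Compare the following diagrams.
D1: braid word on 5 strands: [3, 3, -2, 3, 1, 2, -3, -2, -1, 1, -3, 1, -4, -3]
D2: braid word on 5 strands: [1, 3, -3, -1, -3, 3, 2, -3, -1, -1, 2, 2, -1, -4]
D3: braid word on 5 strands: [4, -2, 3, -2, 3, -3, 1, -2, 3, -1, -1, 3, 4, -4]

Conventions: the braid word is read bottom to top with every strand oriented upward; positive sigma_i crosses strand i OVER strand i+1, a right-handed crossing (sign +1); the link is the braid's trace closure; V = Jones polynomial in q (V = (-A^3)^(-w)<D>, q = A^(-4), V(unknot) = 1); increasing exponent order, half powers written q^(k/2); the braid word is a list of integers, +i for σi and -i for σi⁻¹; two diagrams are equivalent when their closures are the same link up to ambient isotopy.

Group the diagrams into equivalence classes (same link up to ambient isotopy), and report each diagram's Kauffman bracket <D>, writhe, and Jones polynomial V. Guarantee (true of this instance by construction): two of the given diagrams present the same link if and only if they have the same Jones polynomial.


grouping into links: {D1} | {D2} | {D3}
V(D1) = q^-2 - q^-1 + 1 - q + q^2  (w 0, c 14, <D> = A^-8 - A^-4 + 1 - A^4 + A^8)
V(D2) = -q^-3 + 2q^-2 - 2q^-1 + 3 - 2q + 2q^2 - q^3  (w -2, c 14, <D> = -A^-18 + 2A^-14 - 2A^-10 + 3A^-6 - 2A^-2 + 2A^2 - A^6)
V(D3) = -q^-5 + 2q^-4 - 3q^-3 + 5q^-2 - 5q^-1 + 5 - 4q + 3q^2 - q^3  [14 crossings, <D> = -A^-12 + 3A^-8 - 4A^-4 + 5 - 5A^4 + 5A^8 - 3A^12 + 2A^16 - A^20, w = 0]
why: V(q) takes 3 values over 3 diagrams, fixing the grouping


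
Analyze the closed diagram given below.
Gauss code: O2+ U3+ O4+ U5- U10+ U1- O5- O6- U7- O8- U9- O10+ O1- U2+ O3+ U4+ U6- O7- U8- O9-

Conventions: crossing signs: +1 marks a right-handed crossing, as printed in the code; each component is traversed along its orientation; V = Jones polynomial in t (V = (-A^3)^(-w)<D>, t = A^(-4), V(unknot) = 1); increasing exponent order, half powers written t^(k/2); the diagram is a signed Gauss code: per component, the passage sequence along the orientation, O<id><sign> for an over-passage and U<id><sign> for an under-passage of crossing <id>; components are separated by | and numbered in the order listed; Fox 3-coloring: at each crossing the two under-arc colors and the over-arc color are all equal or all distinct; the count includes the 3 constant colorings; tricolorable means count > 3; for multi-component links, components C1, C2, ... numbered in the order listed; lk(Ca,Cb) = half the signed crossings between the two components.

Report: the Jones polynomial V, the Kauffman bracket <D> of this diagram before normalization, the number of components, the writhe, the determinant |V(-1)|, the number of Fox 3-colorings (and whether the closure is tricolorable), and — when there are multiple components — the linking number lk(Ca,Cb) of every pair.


V(t) = 1
bracket: A^-6, w = -2
1 component, writhe -2, over 10 crossings
det 1, colorings 3 of 3^10 — not tricolorable
observation: w = -2 shifts under R1 moves; the (-A^3)^(2) factor cancels that in V


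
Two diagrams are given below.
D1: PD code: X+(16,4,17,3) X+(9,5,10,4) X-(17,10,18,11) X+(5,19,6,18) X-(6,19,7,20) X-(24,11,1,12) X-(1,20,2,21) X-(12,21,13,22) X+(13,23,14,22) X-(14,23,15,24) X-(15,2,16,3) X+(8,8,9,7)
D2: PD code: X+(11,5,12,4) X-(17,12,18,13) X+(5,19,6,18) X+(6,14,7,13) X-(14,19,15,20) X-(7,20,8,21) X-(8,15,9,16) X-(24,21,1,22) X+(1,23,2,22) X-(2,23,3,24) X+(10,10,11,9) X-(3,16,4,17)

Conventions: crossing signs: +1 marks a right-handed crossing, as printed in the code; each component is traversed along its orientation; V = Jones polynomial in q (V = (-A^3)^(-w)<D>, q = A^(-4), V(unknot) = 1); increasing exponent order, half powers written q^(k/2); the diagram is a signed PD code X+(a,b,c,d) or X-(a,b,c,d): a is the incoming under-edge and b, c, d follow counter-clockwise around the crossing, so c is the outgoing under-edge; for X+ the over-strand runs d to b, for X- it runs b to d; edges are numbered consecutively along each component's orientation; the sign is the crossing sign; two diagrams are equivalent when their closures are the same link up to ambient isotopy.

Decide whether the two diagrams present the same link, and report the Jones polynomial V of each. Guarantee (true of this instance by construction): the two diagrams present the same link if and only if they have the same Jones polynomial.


equivalent: yes
D1 (bracket A^-2 + A^6 - A^10; 12 crossings at w = -2): V = -q^-4 + q^-3 + q^-1
D2 (bracket A^-2 + A^6 - A^10; 12 crossings at w = -2): V = -q^-4 + q^-3 + q^-1
key observation: Reidemeister moves carry D1 (12 crossings) to D2 (12)


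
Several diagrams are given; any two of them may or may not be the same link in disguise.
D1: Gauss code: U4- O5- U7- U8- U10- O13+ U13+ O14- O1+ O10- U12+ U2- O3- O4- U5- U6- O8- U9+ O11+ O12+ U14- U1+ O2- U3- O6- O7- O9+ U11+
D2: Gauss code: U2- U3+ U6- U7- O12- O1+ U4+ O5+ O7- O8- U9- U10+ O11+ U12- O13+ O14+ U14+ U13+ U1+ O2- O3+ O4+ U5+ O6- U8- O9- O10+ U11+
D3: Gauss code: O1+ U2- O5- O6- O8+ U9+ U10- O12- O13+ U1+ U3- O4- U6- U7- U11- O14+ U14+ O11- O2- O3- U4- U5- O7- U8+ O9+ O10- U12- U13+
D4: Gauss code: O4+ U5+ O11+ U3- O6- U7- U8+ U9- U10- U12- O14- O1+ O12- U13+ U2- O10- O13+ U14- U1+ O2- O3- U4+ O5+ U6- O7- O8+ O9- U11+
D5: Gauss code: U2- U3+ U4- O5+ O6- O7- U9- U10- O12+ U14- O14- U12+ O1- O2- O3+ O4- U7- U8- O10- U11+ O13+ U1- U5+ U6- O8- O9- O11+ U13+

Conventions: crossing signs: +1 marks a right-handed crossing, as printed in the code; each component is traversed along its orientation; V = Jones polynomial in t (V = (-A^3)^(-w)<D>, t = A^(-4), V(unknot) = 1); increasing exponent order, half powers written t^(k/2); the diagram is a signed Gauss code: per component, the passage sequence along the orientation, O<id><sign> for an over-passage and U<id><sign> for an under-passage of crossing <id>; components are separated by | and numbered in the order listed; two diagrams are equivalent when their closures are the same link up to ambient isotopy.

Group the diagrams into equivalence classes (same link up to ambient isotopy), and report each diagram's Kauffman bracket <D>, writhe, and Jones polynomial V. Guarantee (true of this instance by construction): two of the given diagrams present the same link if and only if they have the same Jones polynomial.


grouping into links: {D1, D3, D5} | {D2} | {D4}
V(D1) = -t^-6 + t^-5 - t^-4 + 2t^-3 - t^-2 + t^-1  (w -4, c 14, <D> = A^-8 - A^-4 + 2 - A^4 + A^8 - A^12)
V(D2) = 1  [14 crossings, <D> = A^6, w = +2]
V(D3) = -t^-6 + t^-5 - t^-4 + 2t^-3 - t^-2 + t^-1  [14 crossings, <D> = A^-8 - A^-4 + 2 - A^4 + A^8 - A^12, w = -4]
D4 (bracket -A^-18 + 2A^-14 - 2A^-10 + 3A^-6 - 2A^-2 + 2A^2 - A^6; 14 crossings at w = -2): V = -t^-3 + 2t^-2 - 2t^-1 + 3 - 2t + 2t^2 - t^3
D5 (bracket A^-8 - A^-4 + 2 - A^4 + A^8 - A^12; 14 crossings at w = -4): V = -t^-6 + t^-5 - t^-4 + 2t^-3 - t^-2 + t^-1
why: comparing 5 Jones polynomials yields 3 groups


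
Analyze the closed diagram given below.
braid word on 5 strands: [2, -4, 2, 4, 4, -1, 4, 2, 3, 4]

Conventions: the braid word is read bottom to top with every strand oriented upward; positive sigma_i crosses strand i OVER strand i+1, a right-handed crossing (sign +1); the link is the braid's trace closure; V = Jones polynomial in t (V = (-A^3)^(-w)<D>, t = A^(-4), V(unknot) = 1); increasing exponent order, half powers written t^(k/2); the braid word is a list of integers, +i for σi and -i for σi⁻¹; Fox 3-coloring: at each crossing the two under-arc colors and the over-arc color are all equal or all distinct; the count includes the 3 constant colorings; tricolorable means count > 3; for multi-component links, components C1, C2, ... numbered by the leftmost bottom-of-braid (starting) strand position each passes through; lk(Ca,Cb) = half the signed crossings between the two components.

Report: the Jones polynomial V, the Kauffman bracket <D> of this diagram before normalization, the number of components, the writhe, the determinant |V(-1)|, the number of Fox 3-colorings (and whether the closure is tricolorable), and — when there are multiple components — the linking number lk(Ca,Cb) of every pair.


V(t) = t^2 + 2t^4 - 2t^5 + t^6 - 2t^7 + t^8
bracket: A^-14 - 2A^-10 + A^-6 - 2A^-2 + 2A^2 + A^10, w = +6
1 component, writhe +6, over 10 crossings
det 9, colorings 27 of 3^10 — tricolorable
observation: |V(-1)| = 9: so tricolorable, since 3 divides 9


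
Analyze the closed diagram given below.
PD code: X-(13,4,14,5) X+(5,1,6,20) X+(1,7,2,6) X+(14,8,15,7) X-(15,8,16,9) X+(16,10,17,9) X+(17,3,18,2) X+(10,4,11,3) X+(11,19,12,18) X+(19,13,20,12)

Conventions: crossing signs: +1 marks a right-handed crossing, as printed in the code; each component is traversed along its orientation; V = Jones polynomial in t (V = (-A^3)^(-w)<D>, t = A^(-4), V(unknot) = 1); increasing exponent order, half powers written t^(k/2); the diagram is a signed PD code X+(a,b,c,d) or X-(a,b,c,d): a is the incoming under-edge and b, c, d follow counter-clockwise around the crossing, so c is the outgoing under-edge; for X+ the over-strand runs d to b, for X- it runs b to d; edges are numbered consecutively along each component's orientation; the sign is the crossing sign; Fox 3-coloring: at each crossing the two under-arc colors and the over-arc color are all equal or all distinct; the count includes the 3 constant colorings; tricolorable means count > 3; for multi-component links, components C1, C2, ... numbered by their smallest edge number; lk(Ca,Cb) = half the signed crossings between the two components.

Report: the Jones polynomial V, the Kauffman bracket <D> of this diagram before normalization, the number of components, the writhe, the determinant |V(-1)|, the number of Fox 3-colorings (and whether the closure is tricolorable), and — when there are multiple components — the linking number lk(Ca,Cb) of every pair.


Jones polynomial: V(t) = t^2 + 2t^4 - 2t^5 + t^6 - 2t^7 + t^8
<D> = A^-14 - 2A^-10 + A^-6 - 2A^-2 + 2A^2 + A^10; writhe +6
components 1, writhe +6 (10 crossings)
3-colorings: 27 of 3^10, det 9 — tricolorable
note: w = +6 shifts under R1 moves; the (-A^3)^(-6) factor cancels that in V


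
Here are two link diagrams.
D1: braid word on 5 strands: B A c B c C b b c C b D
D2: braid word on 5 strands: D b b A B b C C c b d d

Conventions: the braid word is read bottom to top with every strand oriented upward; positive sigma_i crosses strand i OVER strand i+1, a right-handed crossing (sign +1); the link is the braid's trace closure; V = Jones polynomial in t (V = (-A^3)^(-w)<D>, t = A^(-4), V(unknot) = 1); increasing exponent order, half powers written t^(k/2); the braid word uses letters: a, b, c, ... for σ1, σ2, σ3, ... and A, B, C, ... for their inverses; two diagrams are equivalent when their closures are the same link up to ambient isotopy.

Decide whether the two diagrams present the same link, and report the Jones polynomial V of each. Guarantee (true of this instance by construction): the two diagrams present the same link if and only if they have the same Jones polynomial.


same link: no
V(D1) = 1  [12 crossings, <D> = 1, w = 0]
V(D2) = t + t^3 - t^4  [12 crossings, <D> = -A^-10 + A^-6 + A^2, w = +2]
insight: V(t) takes 2 values over 2 diagrams, fixing the grouping


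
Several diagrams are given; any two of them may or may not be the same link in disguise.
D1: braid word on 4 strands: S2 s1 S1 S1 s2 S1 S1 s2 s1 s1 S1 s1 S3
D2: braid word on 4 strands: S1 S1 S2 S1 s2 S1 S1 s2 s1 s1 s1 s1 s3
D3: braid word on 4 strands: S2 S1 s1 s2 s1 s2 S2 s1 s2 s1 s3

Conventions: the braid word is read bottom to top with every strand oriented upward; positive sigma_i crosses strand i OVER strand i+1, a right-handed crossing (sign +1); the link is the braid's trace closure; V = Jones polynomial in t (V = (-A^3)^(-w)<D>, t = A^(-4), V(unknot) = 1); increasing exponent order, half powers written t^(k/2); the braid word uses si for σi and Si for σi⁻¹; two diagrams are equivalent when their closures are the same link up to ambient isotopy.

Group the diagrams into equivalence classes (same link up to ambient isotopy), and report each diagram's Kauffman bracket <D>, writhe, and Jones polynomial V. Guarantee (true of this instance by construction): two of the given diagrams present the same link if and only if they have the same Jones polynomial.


equivalence classes: {D1, D2} | {D3}
D1 (bracket A^-15 - A^-11 + A^-7 - 3A^-3 + A - A^5 + A^9; 13 crossings at w = -1): V = -t^-3 + t^-2 - t^-1 + 3 - t + t^2 - t^3
V(D2) = -t^-3 + t^-2 - t^-1 + 3 - t + t^2 - t^3  [13 crossings, <D> = A^-9 - A^-5 + A^-1 - 3A^3 + A^7 - A^11 + A^15, w = +1]
V(D3) = t + t^3 - t^4  (w +5, c 11, <D> = A^-1 - A^3 - A^11)
observation: 2 values of V(t) split the 3 diagrams


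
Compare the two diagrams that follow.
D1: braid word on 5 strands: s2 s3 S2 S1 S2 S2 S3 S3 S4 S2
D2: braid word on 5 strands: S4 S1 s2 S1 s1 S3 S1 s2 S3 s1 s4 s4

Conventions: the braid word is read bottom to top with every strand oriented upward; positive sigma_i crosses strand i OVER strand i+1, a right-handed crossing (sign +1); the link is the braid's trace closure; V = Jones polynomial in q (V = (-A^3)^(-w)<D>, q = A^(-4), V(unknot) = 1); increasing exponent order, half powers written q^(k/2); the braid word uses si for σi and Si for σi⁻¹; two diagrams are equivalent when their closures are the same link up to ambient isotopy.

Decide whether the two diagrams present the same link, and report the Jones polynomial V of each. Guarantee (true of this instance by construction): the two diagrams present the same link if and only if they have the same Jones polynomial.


equivalent: no
V(D1) = -q^-4 + q^-3 + q^-1  (w -6, c 10, <D> = A^-14 + A^-6 - A^-2)
V(D2) = q^-2 - q^-1 + 1 - q + q^2  (w 0, c 12, <D> = A^-8 - A^-4 + 1 - A^4 + A^8)
why: 2 classes among 2 diagrams; unequal V(q) rules out equality


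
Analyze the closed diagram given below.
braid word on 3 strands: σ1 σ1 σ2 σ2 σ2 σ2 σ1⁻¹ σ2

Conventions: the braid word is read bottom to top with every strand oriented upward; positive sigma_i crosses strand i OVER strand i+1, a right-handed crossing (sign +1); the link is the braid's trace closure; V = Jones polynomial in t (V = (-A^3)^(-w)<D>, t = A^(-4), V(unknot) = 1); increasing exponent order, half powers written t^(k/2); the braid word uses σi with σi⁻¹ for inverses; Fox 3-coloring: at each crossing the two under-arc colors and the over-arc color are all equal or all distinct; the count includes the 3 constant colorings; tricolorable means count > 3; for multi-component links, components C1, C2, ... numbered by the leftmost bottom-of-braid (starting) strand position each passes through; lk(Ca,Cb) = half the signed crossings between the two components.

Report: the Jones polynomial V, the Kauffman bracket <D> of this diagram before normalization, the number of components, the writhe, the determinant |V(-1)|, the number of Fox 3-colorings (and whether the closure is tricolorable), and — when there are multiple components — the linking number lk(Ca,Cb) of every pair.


V(t) = t^2 - t^3 + 2t^4 - 2t^5 + 3t^6 - 2t^7 + t^8 - t^9
bracket: -A^-18 + A^-14 - 2A^-10 + 3A^-6 - 2A^-2 + 2A^2 - A^6 + A^10, w = +6
1 component, writhe +6, over 8 crossings
det 13, colorings 3 of 3^8 — not tricolorable
observation: w = +6 shifts under R1 moves; the (-A^3)^(-6) factor cancels that in V


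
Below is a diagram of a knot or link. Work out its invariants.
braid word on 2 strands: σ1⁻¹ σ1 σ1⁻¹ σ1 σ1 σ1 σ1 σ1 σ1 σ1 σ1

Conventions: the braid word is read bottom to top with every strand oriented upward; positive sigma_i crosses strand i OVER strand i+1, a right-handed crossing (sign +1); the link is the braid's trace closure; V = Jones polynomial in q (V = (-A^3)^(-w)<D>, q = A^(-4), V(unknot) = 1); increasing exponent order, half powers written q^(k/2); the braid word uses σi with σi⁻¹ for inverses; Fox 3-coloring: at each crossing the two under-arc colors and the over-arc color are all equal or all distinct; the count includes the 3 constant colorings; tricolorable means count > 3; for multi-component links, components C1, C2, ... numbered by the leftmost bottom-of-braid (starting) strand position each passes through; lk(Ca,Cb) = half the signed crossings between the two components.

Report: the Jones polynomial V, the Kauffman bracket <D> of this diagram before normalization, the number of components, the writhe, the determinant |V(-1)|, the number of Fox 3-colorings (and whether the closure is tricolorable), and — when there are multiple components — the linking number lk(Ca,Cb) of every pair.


V(q) = q^3 + q^5 - q^6 + q^7 - q^8 + q^9 - q^10
bracket: A^-19 - A^-15 + A^-11 - A^-7 + A^-3 - A - A^9, w = +7
1 component, writhe +7, over 11 crossings
det 7, colorings 3 of 3^11 — not tricolorable
observation: the word shrinks to σ1 σ1 σ1 σ1 σ1 σ1 σ1 after cancelling


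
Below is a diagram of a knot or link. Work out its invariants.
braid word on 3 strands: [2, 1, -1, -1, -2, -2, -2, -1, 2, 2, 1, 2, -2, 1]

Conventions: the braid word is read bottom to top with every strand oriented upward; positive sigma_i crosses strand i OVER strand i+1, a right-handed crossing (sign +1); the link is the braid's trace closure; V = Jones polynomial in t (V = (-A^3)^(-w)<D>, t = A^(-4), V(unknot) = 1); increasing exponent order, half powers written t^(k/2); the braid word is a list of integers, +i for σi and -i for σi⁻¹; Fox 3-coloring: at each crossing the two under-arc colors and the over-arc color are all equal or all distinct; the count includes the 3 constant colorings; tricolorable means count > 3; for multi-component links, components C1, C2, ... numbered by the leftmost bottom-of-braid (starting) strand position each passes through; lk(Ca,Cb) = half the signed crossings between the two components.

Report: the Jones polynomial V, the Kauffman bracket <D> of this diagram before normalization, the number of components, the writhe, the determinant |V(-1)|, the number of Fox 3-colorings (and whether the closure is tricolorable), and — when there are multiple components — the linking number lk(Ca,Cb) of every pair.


V(t) = -t^-3 + 2t^-2 - 2t^-1 + 3 - 2t + 2t^2 - t^3
bracket: -A^-12 + 2A^-8 - 2A^-4 + 3 - 2A^4 + 2A^8 - A^12, w = 0
1 component, writhe 0, over 14 crossings
det 13, colorings 3 of 3^14 — not tricolorable
observation: V is palindromic (span 6, det 13): t -> 1/t fixes it; necessary, not sufficient, for amphichirality


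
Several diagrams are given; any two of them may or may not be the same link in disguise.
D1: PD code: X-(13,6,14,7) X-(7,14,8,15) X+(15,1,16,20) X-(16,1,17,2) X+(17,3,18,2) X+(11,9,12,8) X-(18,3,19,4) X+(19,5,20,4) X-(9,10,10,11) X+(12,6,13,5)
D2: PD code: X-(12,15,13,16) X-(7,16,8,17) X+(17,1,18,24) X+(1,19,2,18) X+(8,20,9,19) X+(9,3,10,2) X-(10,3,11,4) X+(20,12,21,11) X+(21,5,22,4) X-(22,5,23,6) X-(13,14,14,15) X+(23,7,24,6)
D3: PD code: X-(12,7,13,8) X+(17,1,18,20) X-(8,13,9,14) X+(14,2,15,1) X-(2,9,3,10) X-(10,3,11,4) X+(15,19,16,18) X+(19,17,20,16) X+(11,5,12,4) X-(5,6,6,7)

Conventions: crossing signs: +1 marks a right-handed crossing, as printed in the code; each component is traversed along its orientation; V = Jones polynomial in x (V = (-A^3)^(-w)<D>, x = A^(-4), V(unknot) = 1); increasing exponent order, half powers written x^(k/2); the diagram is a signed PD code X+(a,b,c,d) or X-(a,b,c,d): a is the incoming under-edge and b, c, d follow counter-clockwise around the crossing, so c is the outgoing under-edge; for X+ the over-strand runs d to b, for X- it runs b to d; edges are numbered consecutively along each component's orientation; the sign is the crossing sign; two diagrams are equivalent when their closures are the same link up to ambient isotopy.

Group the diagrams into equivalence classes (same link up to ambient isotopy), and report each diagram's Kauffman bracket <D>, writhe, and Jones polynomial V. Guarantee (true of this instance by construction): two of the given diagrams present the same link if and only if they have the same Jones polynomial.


classes: {D1} | {D2} | {D3}
V(D1) = 1  [10 crossings, <D> = 1, w = 0]
V(D2) = x - x^2 + 2x^3 - x^4 + x^5 - x^6  [12 crossings, <D> = -A^-18 + A^-14 - A^-10 + 2A^-6 - A^-2 + A^2, w = +2]
V(D3) = -x^-3 + x^-2 - x^-1 + 3 - x + x^2 - x^3  [10 crossings, <D> = -A^-12 + A^-8 - A^-4 + 3 - A^4 + A^8 - A^12, w = 0]
note: comparing 3 Jones polynomials yields 3 groups


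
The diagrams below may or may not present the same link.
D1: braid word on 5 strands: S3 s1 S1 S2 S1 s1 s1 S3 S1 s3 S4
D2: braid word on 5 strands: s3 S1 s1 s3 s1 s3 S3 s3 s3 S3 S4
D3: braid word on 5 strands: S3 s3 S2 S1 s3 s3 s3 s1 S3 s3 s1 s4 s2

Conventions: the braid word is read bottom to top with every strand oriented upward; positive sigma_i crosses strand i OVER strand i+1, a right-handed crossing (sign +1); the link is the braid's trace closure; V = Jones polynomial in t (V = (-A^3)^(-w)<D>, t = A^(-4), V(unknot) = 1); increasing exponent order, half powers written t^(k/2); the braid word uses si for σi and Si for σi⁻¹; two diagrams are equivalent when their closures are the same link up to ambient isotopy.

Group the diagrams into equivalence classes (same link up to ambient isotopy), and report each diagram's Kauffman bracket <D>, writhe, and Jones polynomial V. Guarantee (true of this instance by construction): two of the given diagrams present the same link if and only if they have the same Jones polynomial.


equivalence classes: {D1} | {D2, D3}
D1 (bracket A^-11 + A^-7; 11 crossings at w = -3): V = -t^(-1/2) - t^(1/2)
D2 (bracket -A^-9 + A^-1 + A^3 + A^7; 11 crossings at w = +3): V = -t^(1/2) - t^(3/2) - t^(5/2) + t^(9/2)
D3 (bracket -A^-3 + A^5 + A^9 + A^13; 13 crossings at w = +5): V = -t^(1/2) - t^(3/2) - t^(5/2) + t^(9/2)
key observation: 2 classes among 3 diagrams; unequal V(t) rules out equality
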